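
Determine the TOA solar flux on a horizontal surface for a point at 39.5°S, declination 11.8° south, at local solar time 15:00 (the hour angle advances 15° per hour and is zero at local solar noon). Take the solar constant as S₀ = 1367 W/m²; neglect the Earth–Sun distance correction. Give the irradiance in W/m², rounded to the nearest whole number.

Hour angle H = 15° × (15 − 12) = 45.00°.
With φ = -39.5°, δ = -11.8°, H = 45.00°: sin φ sin δ = 0.1301, cos φ cos δ cos H = 0.5341, so cos θ_z = 0.6642.
Top-of-atmosphere irradiance = S₀ cos θ_z = 1367 × 0.6642 = 907.96 W/m².

908 W/m²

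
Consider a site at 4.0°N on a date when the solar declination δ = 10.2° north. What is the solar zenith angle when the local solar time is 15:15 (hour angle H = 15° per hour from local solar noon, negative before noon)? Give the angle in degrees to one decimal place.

Hour angle H = 15° × (15.25 − 12) = 48.75°.
cos θ_z = sin φ sin δ + cos φ cos δ cos H = (0.0698)(0.1771) + (0.9976)(0.9842)(0.6593) = 0.6597.
θ_z = arccos(0.6597) = 48.72°.

48.7°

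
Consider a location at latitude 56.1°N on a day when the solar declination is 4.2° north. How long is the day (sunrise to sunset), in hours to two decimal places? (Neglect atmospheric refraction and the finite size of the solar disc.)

The sunset hour angle satisfies cos H_s = −tan φ tan δ = -0.1093, giving H_s = 96.27°.
Day length = 2 H_s / 15° h⁻¹ = 192.54° / 15 = 12.836 h.

12.84 hours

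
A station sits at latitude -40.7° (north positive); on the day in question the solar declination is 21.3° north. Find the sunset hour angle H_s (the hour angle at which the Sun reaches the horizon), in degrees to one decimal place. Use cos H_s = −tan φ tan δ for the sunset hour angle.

70.4°

The sunset hour angle satisfies cos H_s = −tan φ tan δ = 0.3354, giving H_s = 70.40°.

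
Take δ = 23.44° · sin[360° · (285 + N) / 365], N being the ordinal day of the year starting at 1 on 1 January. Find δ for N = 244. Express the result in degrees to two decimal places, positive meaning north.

+7.34°

360 × (285 + 244) / 365 = 521.753°; sin(521.753°) = 0.3131.
δ = 23.44 × 0.3131 = 7.339° ≈ +7.34°.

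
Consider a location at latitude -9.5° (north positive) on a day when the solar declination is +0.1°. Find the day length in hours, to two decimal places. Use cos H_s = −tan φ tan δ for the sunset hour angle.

The sunset hour angle satisfies cos H_s = −tan φ tan δ = 0.0003, giving H_s = 89.98°.
Day length = 2 H_s / 15° h⁻¹ = 179.96° / 15 = 11.997 h.

12.00 hours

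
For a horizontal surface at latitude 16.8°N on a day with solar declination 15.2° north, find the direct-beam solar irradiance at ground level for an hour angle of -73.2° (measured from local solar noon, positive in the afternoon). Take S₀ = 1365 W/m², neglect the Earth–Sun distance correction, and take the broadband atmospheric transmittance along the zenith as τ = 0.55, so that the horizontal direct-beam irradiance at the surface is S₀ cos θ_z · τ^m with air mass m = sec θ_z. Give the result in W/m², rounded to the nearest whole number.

With φ = 16.8°, δ = 15.2°, H = -73.20°: sin φ sin δ = 0.0758, cos φ cos δ cos H = 0.2670, so cos θ_z = 0.3428.
Air mass m = 1/cos θ_z = 1/0.3428 = 2.917; τ^m = 0.55^2.917 = 0.1748.
Surface direct beam = 1365 × 0.3428 × 0.1748 = 81.79 W/m².

82 W/m²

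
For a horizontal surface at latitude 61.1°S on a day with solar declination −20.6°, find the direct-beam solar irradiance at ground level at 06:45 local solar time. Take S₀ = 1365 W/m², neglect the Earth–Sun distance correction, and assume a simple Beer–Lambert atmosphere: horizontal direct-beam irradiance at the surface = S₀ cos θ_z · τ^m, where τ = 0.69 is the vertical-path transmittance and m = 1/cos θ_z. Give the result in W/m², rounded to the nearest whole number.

212 W/m²

Hour angle H = 15° × (6.75 − 12) = -78.75°.
cos θ_z = sin φ sin δ + cos φ cos δ cos H = (-0.8755)(-0.3518) + (0.4833)(0.9361)(0.1951) = 0.3963.
Air mass m = 1/cos θ_z = 1/0.3963 = 2.523; τ^m = 0.69^2.523 = 0.3921.
Surface direct beam = 1365 × 0.3963 × 0.3921 = 212.11 W/m².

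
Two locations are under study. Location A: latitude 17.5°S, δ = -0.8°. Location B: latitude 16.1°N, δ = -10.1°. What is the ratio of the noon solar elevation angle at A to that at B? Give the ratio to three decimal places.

A: 90° − |-17.5 − (-0.8)| = 73.30°.
B: 90° − |16.1 − (-10.1)| = 63.80°.
Ratio A/B = 73.3000 / 63.8000 = 1.1489.

1.149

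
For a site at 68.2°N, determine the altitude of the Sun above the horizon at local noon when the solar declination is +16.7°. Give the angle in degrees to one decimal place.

At local solar noon the hour angle is zero, so the elevation is 90° − |φ − δ| = 90° − |68.2° − (16.7°)| = 90° − 51.5° = 38.5°.

38.5°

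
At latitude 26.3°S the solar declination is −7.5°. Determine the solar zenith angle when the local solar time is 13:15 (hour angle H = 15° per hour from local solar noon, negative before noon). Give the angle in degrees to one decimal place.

25.9°

Hour angle H = 15° × (13.25 − 12) = 18.75°.
With φ = -26.3°, δ = -7.5°, H = 18.75°: sin φ sin δ = 0.0578, cos φ cos δ cos H = 0.8416, so cos θ_z = 0.8994.
θ_z = arccos(0.8994) = 25.92°.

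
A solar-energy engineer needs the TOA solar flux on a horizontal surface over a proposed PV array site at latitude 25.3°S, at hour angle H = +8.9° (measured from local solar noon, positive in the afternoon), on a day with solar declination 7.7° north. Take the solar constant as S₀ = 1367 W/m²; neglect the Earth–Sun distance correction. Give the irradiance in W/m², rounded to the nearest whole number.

1132 W/m²

With φ = -25.3°, δ = 7.7°, H = 8.90°: sin φ sin δ = -0.0573, cos φ cos δ cos H = 0.8851, so cos θ_z = 0.8278.
Top-of-atmosphere irradiance = S₀ cos θ_z = 1367 × 0.8278 = 1131.60 W/m².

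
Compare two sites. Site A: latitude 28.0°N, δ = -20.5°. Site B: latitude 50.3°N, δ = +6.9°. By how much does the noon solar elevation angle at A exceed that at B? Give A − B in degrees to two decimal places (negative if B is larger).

A: 90° − |28.0 − (-20.5)| = 41.50°.
B: 90° − |50.3 − (6.9)| = 46.60°.
A − B = 41.50 − 46.60 = -5.10°.

-5.10°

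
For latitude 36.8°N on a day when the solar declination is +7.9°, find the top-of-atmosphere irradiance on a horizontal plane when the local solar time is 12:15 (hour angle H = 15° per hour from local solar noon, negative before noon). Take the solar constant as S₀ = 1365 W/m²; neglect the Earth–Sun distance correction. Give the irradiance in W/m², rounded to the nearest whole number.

1193 W/m²

Hour angle H = 15° × (12.25 − 12) = 3.75°.
With φ = 36.8°, δ = 7.9°, H = 3.75°: sin φ sin δ = 0.0823, cos φ cos δ cos H = 0.7914, so cos θ_z = 0.8737.
Top-of-atmosphere irradiance = S₀ cos θ_z = 1365 × 0.8737 = 1192.60 W/m².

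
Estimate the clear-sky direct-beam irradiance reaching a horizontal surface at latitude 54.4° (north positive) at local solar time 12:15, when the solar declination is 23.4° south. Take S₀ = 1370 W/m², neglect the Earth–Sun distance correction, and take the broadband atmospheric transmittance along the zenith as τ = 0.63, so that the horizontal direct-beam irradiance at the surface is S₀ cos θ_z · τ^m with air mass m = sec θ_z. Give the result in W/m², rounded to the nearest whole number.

32 W/m²

Hour angle H = 15° × (12.25 − 12) = 3.75°.
cos θ_z = sin(54.4°) sin(-23.4°) + cos(54.4°) cos(-23.4°) cos(3.75°) = -0.3229 + 0.5331 = 0.2102.
Air mass m = 1/cos θ_z = 1/0.2102 = 4.757; τ^m = 0.63^4.757 = 0.1110.
Surface direct beam = 1370 × 0.2102 × 0.1110 = 31.97 W/m².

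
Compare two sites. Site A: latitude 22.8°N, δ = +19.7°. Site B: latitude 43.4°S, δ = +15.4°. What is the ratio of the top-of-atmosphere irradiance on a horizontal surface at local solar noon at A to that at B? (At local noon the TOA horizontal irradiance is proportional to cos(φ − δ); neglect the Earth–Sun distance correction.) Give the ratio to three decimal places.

A: cos θ_z = cos(22.8° − (19.7°)) = 0.9985.
B: cos θ_z = cos(-43.4° − (15.4°)) = 0.5180.
Ratio A/B = 0.9985 / 0.5180 = 1.9276.

1.928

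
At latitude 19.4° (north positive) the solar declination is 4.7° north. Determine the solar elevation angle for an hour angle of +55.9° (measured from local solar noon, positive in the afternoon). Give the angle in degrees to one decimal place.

cos θ_z = sin φ sin δ + cos φ cos δ cos H = (0.3322)(0.0819) + (0.9432)(0.9966)(0.5606) = 0.5542.
θ_z = arccos(0.5542) = 56.34°, so the elevation is 90° − 56.34° = 33.66°.

33.7°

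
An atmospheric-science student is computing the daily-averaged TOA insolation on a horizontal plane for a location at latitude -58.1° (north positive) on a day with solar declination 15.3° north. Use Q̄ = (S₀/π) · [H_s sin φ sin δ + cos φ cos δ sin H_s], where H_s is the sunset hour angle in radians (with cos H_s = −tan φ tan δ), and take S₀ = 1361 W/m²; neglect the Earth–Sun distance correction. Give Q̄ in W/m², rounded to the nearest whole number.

cos H_s = −tan(-58.1°) · tan(15.3°) = 0.4395, so H_s = arccos(0.4395) = 63.93°. In radians, H_s = 1.1158.
H_s sin φ sin δ = 1.1158 × -0.8490 × 0.2639 = -0.2500.
cos φ cos δ sin H_s = 0.5284 × 0.9646 × 0.8983 = 0.4579.
Q̄ = (1361/π) × (-0.2500 + 0.4579) = 433.22 × 0.2079 = 90.07 W/m².

90 W/m²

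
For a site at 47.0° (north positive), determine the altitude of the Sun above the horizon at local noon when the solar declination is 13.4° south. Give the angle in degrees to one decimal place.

29.6°

At local solar noon the hour angle is zero, so the elevation is 90° − |φ − δ| = 90° − |47.0° − (-13.4°)| = 90° − 60.4° = 29.6°.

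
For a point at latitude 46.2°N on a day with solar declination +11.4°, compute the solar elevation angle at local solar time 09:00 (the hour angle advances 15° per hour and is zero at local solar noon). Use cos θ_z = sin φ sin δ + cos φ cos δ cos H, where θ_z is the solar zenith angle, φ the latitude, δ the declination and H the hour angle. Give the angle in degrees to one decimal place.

Hour angle H = 15° × (9 − 12) = -45.00°.
cos θ_z = sin φ sin δ + cos φ cos δ cos H = (0.7218)(0.1977) + (0.6921)(0.9803)(0.7071) = 0.6224.
θ_z = arccos(0.6224) = 51.51°, so the elevation is 90° − 51.51° = 38.49°.

38.5°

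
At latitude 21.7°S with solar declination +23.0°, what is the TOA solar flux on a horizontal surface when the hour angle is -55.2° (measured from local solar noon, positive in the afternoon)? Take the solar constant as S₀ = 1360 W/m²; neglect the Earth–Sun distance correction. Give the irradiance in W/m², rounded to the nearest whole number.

467 W/m²

With φ = -21.7°, δ = 23.0°, H = -55.20°: sin φ sin δ = -0.1445, cos φ cos δ cos H = 0.4881, so cos θ_z = 0.3436.
Top-of-atmosphere irradiance = S₀ cos θ_z = 1360 × 0.3436 = 467.30 W/m².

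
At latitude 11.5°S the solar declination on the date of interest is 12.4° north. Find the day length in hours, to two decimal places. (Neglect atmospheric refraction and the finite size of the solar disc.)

The sunset hour angle satisfies cos H_s = −tan φ tan δ = 0.0447, giving H_s = 87.44°.
Day length = 2 H_s / 15° h⁻¹ = 174.88° / 15 = 11.659 h.

11.66 hours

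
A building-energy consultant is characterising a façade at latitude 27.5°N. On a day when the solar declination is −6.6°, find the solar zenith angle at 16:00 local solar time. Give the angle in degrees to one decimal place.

67.2°

Hour angle H = 15° × (16 − 12) = 60.00°.
cos θ_z = sin(27.5°) sin(-6.6°) + cos(27.5°) cos(-6.6°) cos(60.00°) = -0.0531 + 0.4406 = 0.3875.
θ_z = arccos(0.3875) = 67.20°.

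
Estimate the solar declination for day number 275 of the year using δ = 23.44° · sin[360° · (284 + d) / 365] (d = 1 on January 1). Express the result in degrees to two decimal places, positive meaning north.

-4.61°

360 × (284 + 275) / 365 = 551.342°; sin(551.342°) = -0.1967.
δ = 23.44 × -0.1967 = -4.611° ≈ -4.61°.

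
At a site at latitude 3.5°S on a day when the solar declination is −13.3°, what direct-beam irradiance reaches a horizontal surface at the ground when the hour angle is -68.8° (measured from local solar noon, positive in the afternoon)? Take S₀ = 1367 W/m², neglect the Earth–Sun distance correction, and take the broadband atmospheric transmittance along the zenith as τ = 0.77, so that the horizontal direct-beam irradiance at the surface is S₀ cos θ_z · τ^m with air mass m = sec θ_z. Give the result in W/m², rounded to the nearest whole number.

244 W/m²

cos θ_z = sin(-3.5°) sin(-13.3°) + cos(-3.5°) cos(-13.3°) cos(-68.80°) = 0.0140 + 0.3513 = 0.3653.
Air mass m = 1/cos θ_z = 1/0.3653 = 2.737; τ^m = 0.77^2.737 = 0.4890.
Surface direct beam = 1367 × 0.3653 × 0.4890 = 244.19 W/m².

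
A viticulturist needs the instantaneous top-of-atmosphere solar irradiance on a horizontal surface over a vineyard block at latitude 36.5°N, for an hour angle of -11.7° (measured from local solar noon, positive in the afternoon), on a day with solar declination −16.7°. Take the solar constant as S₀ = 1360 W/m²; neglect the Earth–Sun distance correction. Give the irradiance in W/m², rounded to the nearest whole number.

cos θ_z = sin φ sin δ + cos φ cos δ cos H = (0.5948)(-0.2874) + (0.8039)(0.9578)(0.9792) = 0.5830.
Top-of-atmosphere irradiance = S₀ cos θ_z = 1360 × 0.5830 = 792.88 W/m².

793 W/m²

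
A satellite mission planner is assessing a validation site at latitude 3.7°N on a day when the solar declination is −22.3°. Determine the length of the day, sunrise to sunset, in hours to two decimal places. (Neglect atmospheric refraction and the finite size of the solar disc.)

11.80 hours

cos H_s = −tan(3.7°) · tan(-22.3°) = 0.0265, so H_s = arccos(0.0265) = 88.48°.
Day length = 2 H_s / 15° h⁻¹ = 176.96° / 15 = 11.797 h.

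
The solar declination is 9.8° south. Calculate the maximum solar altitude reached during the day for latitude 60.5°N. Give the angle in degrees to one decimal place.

At local solar noon the hour angle is zero, so the elevation is 90° − |φ − δ| = 90° − |60.5° − (-9.8°)| = 90° − 70.3° = 19.7°.

19.7°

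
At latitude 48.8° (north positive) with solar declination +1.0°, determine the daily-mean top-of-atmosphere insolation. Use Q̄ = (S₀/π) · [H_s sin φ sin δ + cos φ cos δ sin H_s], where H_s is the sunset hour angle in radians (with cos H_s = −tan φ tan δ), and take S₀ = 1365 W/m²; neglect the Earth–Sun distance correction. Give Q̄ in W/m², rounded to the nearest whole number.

cos H_s = −tan(48.8°) · tan(1.0°) = -0.0199, so H_s = arccos(-0.0199) = 91.14°. In radians, H_s = 1.5907.
H_s sin φ sin δ = 1.5907 × 0.7524 × 0.0175 = 0.0209.
cos φ cos δ sin H_s = 0.6587 × 0.9998 × 0.9998 = 0.6584.
Q̄ = (1365/π) × (0.0209 + 0.6584) = 434.49 × 0.6793 = 295.15 W/m².

295 W/m²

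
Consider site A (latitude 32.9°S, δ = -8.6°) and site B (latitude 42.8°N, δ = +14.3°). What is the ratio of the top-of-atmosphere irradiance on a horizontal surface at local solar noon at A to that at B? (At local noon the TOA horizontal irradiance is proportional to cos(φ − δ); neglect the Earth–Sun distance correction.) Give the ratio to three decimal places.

1.037

A: cos θ_z = cos(-32.9° − (-8.6°)) = 0.9114.
B: cos θ_z = cos(42.8° − (14.3°)) = 0.8788.
Ratio A/B = 0.9114 / 0.8788 = 1.0371.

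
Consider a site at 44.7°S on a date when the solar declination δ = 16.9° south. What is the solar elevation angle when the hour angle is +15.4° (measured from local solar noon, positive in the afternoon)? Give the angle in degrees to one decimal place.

59.3°

With φ = -44.7°, δ = -16.9°, H = 15.40°: sin φ sin δ = 0.2045, cos φ cos δ cos H = 0.6557, so cos θ_z = 0.8602.
θ_z = arccos(0.8602) = 30.66°, so the elevation is 90° − 30.66° = 59.34°.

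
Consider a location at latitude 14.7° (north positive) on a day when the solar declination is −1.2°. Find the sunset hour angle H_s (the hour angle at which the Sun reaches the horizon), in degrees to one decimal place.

The sunset hour angle satisfies cos H_s = −tan φ tan δ = 0.0055, giving H_s = 89.68°.

89.7°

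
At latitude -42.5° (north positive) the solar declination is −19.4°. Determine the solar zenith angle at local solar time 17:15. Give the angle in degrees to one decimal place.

Hour angle H = 15° × (17.25 − 12) = 78.75°.
cos θ_z = sin φ sin δ + cos φ cos δ cos H = (-0.6756)(-0.3322) + (0.7373)(0.9432)(0.1951) = 0.3601.
θ_z = arccos(0.3601) = 68.89°.

68.9°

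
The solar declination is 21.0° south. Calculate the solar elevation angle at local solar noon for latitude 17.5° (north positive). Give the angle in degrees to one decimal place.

At local solar noon the hour angle is zero, so the elevation is 90° − |φ − δ| = 90° − |17.5° − (-21.0°)| = 90° − 38.5° = 51.5°.

51.5°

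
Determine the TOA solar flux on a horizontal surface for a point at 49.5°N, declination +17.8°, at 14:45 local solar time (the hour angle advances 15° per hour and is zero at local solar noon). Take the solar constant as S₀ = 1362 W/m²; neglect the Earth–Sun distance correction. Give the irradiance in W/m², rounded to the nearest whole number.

Hour angle H = 15° × (14.75 − 12) = 41.25°.
cos θ_z = sin(49.5°) sin(17.8°) + cos(49.5°) cos(17.8°) cos(41.25°) = 0.2325 + 0.4649 = 0.6974.
Top-of-atmosphere irradiance = S₀ cos θ_z = 1362 × 0.6974 = 949.86 W/m².

950 W/m²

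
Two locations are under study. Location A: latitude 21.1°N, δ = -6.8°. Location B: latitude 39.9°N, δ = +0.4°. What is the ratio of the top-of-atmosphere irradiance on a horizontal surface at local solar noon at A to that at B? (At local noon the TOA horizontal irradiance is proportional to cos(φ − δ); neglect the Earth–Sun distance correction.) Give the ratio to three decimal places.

1.145

A: cos θ_z = cos(21.1° − (-6.8°)) = 0.8838.
B: cos θ_z = cos(39.9° − (0.4°)) = 0.7716.
Ratio A/B = 0.8838 / 0.7716 = 1.1454.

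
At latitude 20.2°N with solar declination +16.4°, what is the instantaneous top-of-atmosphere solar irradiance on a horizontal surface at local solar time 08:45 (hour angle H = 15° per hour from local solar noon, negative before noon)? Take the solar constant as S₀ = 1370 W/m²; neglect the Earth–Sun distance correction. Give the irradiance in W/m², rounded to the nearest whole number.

Hour angle H = 15° × (8.75 − 12) = -48.75°.
cos θ_z = sin(20.2°) sin(16.4°) + cos(20.2°) cos(16.4°) cos(-48.75°) = 0.0975 + 0.5936 = 0.6911.
Top-of-atmosphere irradiance = S₀ cos θ_z = 1370 × 0.6911 = 946.81 W/m².

947 W/m²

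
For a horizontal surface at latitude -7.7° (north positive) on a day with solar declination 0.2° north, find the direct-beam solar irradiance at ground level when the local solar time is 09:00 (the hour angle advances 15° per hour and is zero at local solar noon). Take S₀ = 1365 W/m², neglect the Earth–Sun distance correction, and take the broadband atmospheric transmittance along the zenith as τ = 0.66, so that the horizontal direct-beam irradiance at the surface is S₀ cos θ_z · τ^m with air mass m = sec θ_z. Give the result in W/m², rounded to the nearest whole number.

Hour angle H = 15° × (9 − 12) = -45.00°.
cos θ_z = sin(-7.7°) sin(0.2°) + cos(-7.7°) cos(0.2°) cos(-45.00°) = -0.0005 + 0.7007 = 0.7002.
Air mass m = 1/cos θ_z = 1/0.7002 = 1.428; τ^m = 0.66^1.428 = 0.5525.
Surface direct beam = 1365 × 0.7002 × 0.5525 = 528.06 W/m².

528 W/m²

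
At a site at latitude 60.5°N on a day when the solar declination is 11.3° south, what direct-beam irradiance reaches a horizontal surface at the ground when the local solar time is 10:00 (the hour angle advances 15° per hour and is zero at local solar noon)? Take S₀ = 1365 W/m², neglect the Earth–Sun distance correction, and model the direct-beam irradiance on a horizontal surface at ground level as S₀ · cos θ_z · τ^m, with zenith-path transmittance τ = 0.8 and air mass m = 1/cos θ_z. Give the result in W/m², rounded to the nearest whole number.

137 W/m²

Hour angle H = 15° × (10 − 12) = -30.00°.
cos θ_z = sin φ sin δ + cos φ cos δ cos H = (0.8704)(-0.1959) + (0.4924)(0.9806)(0.8660) = 0.2476.
Air mass m = 1/cos θ_z = 1/0.2476 = 4.039; τ^m = 0.8^4.039 = 0.4061.
Surface direct beam = 1365 × 0.2476 × 0.4061 = 137.25 W/m².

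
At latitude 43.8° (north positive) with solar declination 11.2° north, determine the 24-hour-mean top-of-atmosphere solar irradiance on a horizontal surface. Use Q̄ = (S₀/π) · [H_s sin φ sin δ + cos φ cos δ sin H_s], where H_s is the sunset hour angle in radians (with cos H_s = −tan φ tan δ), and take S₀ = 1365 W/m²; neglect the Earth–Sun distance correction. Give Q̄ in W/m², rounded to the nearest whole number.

cos H_s = −tan(43.8°) · tan(11.2°) = -0.1899, so H_s = arccos(-0.1899) = 100.95°. In radians, H_s = 1.7619.
H_s sin φ sin δ = 1.7619 × 0.6921 × 0.1942 = 0.2368.
cos φ cos δ sin H_s = 0.7218 × 0.9810 × 0.9818 = 0.6952.
Q̄ = (1365/π) × (0.2368 + 0.6952) = 434.49 × 0.9320 = 404.94 W/m².

405 W/m²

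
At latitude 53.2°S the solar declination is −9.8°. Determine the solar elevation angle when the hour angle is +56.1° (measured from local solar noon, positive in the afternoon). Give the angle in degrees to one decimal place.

27.7°

cos θ_z = sin(-53.2°) sin(-9.8°) + cos(-53.2°) cos(-9.8°) cos(56.10°) = 0.1363 + 0.3292 = 0.4655.
θ_z = arccos(0.4655) = 62.26°, so the elevation is 90° − 62.26° = 27.74°.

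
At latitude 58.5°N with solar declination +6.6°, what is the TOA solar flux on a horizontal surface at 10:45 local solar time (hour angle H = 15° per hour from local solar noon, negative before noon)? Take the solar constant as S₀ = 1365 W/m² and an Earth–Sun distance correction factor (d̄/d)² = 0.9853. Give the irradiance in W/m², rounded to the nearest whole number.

Hour angle H = 15° × (10.75 − 12) = -18.75°.
With φ = 58.5°, δ = 6.6°, H = -18.75°: sin φ sin δ = 0.0980, cos φ cos δ cos H = 0.4915, so cos θ_z = 0.5895.
Top-of-atmosphere irradiance = S₀ (d̄/d)² cos θ_z = 1365 × 0.9853 × 0.5895 = 792.84 W/m².

793 W/m²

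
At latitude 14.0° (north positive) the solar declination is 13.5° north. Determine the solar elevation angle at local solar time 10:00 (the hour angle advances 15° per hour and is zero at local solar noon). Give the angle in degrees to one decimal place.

Hour angle H = 15° × (10 − 12) = -30.00°.
cos θ_z = sin(14.0°) sin(13.5°) + cos(14.0°) cos(13.5°) cos(-30.00°) = 0.0565 + 0.8171 = 0.8736.
θ_z = arccos(0.8736) = 29.12°, so the elevation is 90° − 29.12° = 60.88°.

60.9°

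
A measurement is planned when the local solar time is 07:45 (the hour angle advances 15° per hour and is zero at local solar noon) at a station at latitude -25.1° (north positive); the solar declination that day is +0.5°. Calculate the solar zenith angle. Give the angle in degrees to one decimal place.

Hour angle H = 15° × (7.75 − 12) = -63.75°.
cos θ_z = sin φ sin δ + cos φ cos δ cos H = (-0.4242)(0.0087) + (0.9056)(1.0000)(0.4423) = 0.3969.
θ_z = arccos(0.3969) = 66.62°.

66.6°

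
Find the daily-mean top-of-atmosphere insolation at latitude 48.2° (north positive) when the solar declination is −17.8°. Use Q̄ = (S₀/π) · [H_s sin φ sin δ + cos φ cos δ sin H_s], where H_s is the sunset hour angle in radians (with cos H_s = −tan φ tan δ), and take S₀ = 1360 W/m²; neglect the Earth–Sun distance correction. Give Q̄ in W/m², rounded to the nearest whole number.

138 W/m²

−tan φ tan δ = −(1.1184)(-0.3211) = 0.3591; H_s = arccos(0.3591) = 68.96°. In radians, H_s = 1.2036.
H_s sin φ sin δ = 1.2036 × 0.7455 × -0.3057 = -0.2743.
cos φ cos δ sin H_s = 0.6665 × 0.9521 × 0.9333 = 0.5922.
Q̄ = (1360/π) × (-0.2743 + 0.5922) = 432.90 × 0.3179 = 137.62 W/m².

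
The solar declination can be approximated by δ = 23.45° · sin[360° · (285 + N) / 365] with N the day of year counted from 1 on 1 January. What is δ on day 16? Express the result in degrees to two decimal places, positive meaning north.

-20.92°

360 × (285 + 16) / 365 = 296.877°; sin(296.877°) = -0.8920.
δ = 23.45 × -0.8920 = -20.917° ≈ -20.92°.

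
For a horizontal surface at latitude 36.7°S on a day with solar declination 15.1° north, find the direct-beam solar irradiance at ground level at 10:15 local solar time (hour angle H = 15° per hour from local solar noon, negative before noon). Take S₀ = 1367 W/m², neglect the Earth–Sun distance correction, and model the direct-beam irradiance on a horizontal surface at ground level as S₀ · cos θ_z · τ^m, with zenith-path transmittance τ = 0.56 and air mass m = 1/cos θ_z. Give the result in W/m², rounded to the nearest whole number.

Hour angle H = 15° × (10.25 − 12) = -26.25°.
With φ = -36.7°, δ = 15.1°, H = -26.25°: sin φ sin δ = -0.1557, cos φ cos δ cos H = 0.6943, so cos θ_z = 0.5386.
Air mass m = 1/cos θ_z = 1/0.5386 = 1.857; τ^m = 0.56^1.857 = 0.3407.
Surface direct beam = 1367 × 0.5386 × 0.3407 = 250.85 W/m².

251 W/m²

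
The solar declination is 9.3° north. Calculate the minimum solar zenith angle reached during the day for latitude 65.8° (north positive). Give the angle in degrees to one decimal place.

56.5°

At local solar noon the hour angle is zero, so the zenith angle is |φ − δ| = |65.8° − (9.3°)| = 56.5°.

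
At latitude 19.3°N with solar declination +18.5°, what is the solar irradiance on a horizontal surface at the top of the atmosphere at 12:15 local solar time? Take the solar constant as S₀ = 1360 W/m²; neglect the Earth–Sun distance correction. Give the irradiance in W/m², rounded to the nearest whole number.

1357 W/m²

Hour angle H = 15° × (12.25 − 12) = 3.75°.
cos θ_z = sin(19.3°) sin(18.5°) + cos(19.3°) cos(18.5°) cos(3.75°) = 0.1049 + 0.8931 = 0.9980.
Top-of-atmosphere irradiance = S₀ cos θ_z = 1360 × 0.9980 = 1357.28 W/m².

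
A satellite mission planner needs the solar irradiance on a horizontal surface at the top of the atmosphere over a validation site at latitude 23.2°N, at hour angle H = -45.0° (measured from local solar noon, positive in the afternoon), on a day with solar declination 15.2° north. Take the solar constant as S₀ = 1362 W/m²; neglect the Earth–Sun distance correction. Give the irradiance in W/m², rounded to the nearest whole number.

cos θ_z = sin φ sin δ + cos φ cos δ cos H = (0.3939)(0.2622) + (0.9191)(0.9650)(0.7071) = 0.7304.
Top-of-atmosphere irradiance = S₀ cos θ_z = 1362 × 0.7304 = 994.80 W/m².

995 W/m²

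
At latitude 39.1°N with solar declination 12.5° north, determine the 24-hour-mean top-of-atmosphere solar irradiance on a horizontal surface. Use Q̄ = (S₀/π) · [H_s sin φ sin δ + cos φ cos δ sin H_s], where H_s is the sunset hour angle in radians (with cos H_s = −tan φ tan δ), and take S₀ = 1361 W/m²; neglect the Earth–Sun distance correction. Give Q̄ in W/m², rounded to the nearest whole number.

426 W/m²

−tan φ tan δ = −(0.8127)(0.2217) = -0.1802; H_s = arccos(-0.1802) = 100.38°. In radians, H_s = 1.7520.
H_s sin φ sin δ = 1.7520 × 0.6307 × 0.2164 = 0.2391.
cos φ cos δ sin H_s = 0.7760 × 0.9763 × 0.9836 = 0.7452.
Q̄ = (1361/π) × (0.2391 + 0.7452) = 433.22 × 0.9843 = 426.42 W/m².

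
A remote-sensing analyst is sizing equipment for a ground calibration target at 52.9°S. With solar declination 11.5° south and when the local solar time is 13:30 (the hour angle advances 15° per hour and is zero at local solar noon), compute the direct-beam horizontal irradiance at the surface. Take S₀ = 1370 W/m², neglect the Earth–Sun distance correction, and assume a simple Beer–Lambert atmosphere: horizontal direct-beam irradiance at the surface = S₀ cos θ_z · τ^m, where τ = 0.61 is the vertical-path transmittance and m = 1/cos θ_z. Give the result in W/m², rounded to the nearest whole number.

Hour angle H = 15° × (13.5 − 12) = 22.50°.
cos θ_z = sin φ sin δ + cos φ cos δ cos H = (-0.7976)(-0.1994) + (0.6032)(0.9799)(0.9239) = 0.7051.
Air mass m = 1/cos θ_z = 1/0.7051 = 1.418; τ^m = 0.61^1.418 = 0.4961.
Surface direct beam = 1370 × 0.7051 × 0.4961 = 479.23 W/m².

479 W/m²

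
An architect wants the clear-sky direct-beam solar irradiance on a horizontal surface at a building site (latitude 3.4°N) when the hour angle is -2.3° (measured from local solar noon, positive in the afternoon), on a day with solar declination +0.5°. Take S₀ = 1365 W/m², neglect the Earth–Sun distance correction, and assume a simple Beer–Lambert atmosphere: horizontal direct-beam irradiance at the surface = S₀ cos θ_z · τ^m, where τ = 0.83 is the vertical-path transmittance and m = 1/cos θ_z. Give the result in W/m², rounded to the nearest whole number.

1130 W/m²

With φ = 3.4°, δ = 0.5°, H = -2.30°: sin φ sin δ = 0.0005, cos φ cos δ cos H = 0.9974, so cos θ_z = 0.9979.
Air mass m = 1/cos θ_z = 1/0.9979 = 1.002; τ^m = 0.83^1.002 = 0.8297.
Surface direct beam = 1365 × 0.9979 × 0.8297 = 1130.16 W/m².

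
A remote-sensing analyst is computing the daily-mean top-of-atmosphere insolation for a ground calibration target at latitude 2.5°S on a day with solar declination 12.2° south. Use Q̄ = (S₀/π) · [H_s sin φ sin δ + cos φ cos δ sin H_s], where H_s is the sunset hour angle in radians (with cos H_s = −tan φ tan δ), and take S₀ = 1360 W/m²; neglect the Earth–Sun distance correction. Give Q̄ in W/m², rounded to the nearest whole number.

cos H_s = −tan(-2.5°) · tan(-12.2°) = -0.0094, so H_s = arccos(-0.0094) = 90.54°. In radians, H_s = 1.5802.
H_s sin φ sin δ = 1.5802 × -0.0436 × -0.2113 = 0.0146.
cos φ cos δ sin H_s = 0.9990 × 0.9774 × 1.0000 = 0.9764.
Q̄ = (1360/π) × (0.0146 + 0.9764) = 432.90 × 0.9910 = 429.00 W/m².

429 W/m²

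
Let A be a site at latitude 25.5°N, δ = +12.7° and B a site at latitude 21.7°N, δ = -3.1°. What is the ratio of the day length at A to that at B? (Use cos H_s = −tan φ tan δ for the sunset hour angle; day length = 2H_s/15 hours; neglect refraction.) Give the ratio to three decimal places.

1.083

A: H_s = arccos(−tan 25.5° · tan 12.7°) = 96.17°, so 2H_s/15 = 12.8227 h.
B: H_s = arccos(−tan 21.7° · tan -3.1°) = 88.77°, so 2H_s/15 = 11.8360 h.
Ratio A/B = 12.8227 / 11.8360 = 1.0834.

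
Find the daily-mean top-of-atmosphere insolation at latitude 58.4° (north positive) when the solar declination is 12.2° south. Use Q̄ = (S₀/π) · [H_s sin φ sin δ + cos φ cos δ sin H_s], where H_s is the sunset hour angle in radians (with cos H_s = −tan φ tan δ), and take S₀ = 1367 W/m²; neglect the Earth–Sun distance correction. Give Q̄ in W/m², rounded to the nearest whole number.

114 W/m²

cos H_s = −tan(58.4°) · tan(-12.2°) = 0.3514, so H_s = arccos(0.3514) = 69.43°. In radians, H_s = 1.2118.
H_s sin φ sin δ = 1.2118 × 0.8517 × -0.2113 = -0.2181.
cos φ cos δ sin H_s = 0.5240 × 0.9774 × 0.9362 = 0.4795.
Q̄ = (1367/π) × (-0.2181 + 0.4795) = 435.13 × 0.2614 = 113.74 W/m².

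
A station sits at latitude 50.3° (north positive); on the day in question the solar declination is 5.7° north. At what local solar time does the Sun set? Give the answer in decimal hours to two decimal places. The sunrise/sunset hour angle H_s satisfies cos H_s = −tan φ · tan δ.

cos H_s = −tan(50.3°) · tan(5.7°) = -0.1202, so H_s = arccos(-0.1202) = 96.90°.
Sunset is at 12 + H_s/15 = 12 + 6.460 = 18.460 h local solar time.

18.46 h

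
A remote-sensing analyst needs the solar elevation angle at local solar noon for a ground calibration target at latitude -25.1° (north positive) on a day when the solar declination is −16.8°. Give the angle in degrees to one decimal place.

81.7°

At local solar noon the hour angle is zero, so the elevation is 90° − |φ − δ| = 90° − |-25.1° − (-16.8°)| = 90° − 8.3° = 81.7°.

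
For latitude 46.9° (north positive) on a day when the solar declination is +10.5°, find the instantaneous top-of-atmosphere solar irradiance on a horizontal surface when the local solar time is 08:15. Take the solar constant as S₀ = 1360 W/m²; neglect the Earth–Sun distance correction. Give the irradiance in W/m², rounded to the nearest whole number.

689 W/m²

Hour angle H = 15° × (8.25 − 12) = -56.25°.
cos θ_z = sin φ sin δ + cos φ cos δ cos H = (0.7302)(0.1822) + (0.6833)(0.9833)(0.5556) = 0.5063.
Top-of-atmosphere irradiance = S₀ cos θ_z = 1360 × 0.5063 = 688.57 W/m².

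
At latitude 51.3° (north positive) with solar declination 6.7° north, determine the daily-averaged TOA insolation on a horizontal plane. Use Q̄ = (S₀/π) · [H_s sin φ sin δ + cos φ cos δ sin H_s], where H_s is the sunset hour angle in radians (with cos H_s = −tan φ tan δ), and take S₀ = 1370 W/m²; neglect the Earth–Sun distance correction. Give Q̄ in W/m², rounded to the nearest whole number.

cos H_s = −tan(51.3°) · tan(6.7°) = -0.1466, so H_s = arccos(-0.1466) = 98.43°. In radians, H_s = 1.7179.
H_s sin φ sin δ = 1.7179 × 0.7804 × 0.1167 = 0.1565.
cos φ cos δ sin H_s = 0.6252 × 0.9932 × 0.9892 = 0.6142.
Q̄ = (1370/π) × (0.1565 + 0.6142) = 436.08 × 0.7707 = 336.09 W/m².

336 W/m²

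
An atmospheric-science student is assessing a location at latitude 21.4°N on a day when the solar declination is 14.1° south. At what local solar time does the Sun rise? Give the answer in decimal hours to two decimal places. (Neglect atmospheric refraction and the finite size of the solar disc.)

−tan φ tan δ = −(0.3919)(-0.2512) = 0.0984; H_s = arccos(0.0984) = 84.35°.
Sunrise is at 12 − H_s/15 = 12 − 5.623 = 6.377 h local solar time.

6.38 h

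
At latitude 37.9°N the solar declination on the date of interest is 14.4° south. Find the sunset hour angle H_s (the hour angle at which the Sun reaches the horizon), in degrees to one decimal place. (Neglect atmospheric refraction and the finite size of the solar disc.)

78.5°

cos H_s = −tan(37.9°) · tan(-14.4°) = 0.1999, so H_s = arccos(0.1999) = 78.47°.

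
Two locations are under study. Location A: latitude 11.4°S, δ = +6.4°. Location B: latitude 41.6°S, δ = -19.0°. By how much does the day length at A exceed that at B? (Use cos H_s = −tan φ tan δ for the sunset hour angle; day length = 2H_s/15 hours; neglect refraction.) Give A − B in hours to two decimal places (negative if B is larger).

A: H_s = arccos(−tan -11.4° · tan 6.4°) = 88.70°, so 2H_s/15 = 11.8267 h.
B: H_s = arccos(−tan -41.6° · tan -19.0°) = 107.80°, so 2H_s/15 = 14.3733 h.
A − B = 11.8267 − 14.3733 = -2.5466 h.

-2.55 h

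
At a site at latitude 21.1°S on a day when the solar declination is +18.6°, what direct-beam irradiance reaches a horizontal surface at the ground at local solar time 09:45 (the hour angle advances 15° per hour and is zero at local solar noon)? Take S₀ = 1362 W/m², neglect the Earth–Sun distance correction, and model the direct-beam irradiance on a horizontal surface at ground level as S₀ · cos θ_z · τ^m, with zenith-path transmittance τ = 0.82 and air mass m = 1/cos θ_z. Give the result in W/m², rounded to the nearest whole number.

614 W/m²

Hour angle H = 15° × (9.75 − 12) = -33.75°.
cos θ_z = sin φ sin δ + cos φ cos δ cos H = (-0.3600)(0.3190) + (0.9330)(0.9478)(0.8315) = 0.6205.
Air mass m = 1/cos θ_z = 1/0.6205 = 1.612; τ^m = 0.82^1.612 = 0.7262.
Surface direct beam = 1362 × 0.6205 × 0.7262 = 613.73 W/m².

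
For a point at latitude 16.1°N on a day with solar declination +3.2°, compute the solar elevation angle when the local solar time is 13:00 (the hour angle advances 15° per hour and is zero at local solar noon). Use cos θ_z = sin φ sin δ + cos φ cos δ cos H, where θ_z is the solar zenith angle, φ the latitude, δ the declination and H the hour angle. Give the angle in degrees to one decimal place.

Hour angle H = 15° × (13 − 12) = 15.00°.
cos θ_z = sin(16.1°) sin(3.2°) + cos(16.1°) cos(3.2°) cos(15.00°) = 0.0155 + 0.9266 = 0.9421.
θ_z = arccos(0.9421) = 19.59°, so the elevation is 90° − 19.59° = 70.41°.

70.4°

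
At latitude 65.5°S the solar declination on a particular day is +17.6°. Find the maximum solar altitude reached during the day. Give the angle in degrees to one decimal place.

6.9°

At local solar noon the hour angle is zero, so the elevation is 90° − |φ − δ| = 90° − |-65.5° − (17.6°)| = 90° − 83.1° = 6.9°.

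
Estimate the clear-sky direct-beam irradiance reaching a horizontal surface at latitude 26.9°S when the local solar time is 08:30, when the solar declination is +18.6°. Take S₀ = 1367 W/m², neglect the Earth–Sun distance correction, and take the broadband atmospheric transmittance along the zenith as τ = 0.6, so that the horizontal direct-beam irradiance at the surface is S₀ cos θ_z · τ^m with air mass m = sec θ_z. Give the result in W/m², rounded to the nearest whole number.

127 W/m²

Hour angle H = 15° × (8.5 − 12) = -52.50°.
cos θ_z = sin(-26.9°) sin(18.6°) + cos(-26.9°) cos(18.6°) cos(-52.50°) = -0.1443 + 0.5145 = 0.3702.
Air mass m = 1/cos θ_z = 1/0.3702 = 2.701; τ^m = 0.6^2.701 = 0.2516.
Surface direct beam = 1367 × 0.3702 × 0.2516 = 127.33 W/m².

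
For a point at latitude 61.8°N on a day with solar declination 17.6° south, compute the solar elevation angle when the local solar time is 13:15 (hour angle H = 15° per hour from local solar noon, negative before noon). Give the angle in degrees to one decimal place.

9.2°

Hour angle H = 15° × (13.25 − 12) = 18.75°.
cos θ_z = sin φ sin δ + cos φ cos δ cos H = (0.8813)(-0.3024) + (0.4726)(0.9532)(0.9469) = 0.1601.
θ_z = arccos(0.1601) = 80.79°, so the elevation is 90° − 80.79° = 9.21°.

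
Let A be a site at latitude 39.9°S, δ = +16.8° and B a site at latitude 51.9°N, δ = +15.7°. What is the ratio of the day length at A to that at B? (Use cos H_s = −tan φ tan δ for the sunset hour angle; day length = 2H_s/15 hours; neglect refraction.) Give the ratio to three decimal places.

0.679

A: H_s = arccos(−tan -39.9° · tan 16.8°) = 75.38°, so 2H_s/15 = 10.0507 h.
B: H_s = arccos(−tan 51.9° · tan 15.7°) = 111.01°, so 2H_s/15 = 14.8013 h.
Ratio A/B = 10.0507 / 14.8013 = 0.6790.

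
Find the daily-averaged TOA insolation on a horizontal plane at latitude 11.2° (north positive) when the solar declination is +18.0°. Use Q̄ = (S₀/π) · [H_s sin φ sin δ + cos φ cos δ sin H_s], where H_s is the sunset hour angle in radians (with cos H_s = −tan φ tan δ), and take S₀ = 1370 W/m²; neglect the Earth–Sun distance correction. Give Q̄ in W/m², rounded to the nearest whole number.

449 W/m²

−tan φ tan δ = −(0.1980)(0.3249) = -0.0643; H_s = arccos(-0.0643) = 93.69°. In radians, H_s = 1.6352.
H_s sin φ sin δ = 1.6352 × 0.1942 × 0.3090 = 0.0981.
cos φ cos δ sin H_s = 0.9810 × 0.9511 × 0.9979 = 0.9311.
Q̄ = (1370/π) × (0.0981 + 0.9311) = 436.08 × 1.0292 = 448.81 W/m².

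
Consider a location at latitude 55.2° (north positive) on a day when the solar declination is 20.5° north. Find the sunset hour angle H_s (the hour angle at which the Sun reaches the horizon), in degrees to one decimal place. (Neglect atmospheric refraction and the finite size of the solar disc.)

122.5°

cos H_s = −tan(55.2°) · tan(20.5°) = -0.5379, so H_s = arccos(-0.5379) = 122.54°.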